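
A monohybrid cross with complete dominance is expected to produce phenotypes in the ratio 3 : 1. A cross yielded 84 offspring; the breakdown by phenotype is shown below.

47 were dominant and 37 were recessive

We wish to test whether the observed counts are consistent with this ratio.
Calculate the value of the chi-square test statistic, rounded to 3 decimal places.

16.254

Ratio total = 4. Expected counts: 84×3/4 = 63, 84×1/4 = 21.
dominant: (47 − 63)²/63 = 256/63 = 4.0635
recessive: (37 − 21)²/21 = 256/21 = 12.1905
Sum = 16.254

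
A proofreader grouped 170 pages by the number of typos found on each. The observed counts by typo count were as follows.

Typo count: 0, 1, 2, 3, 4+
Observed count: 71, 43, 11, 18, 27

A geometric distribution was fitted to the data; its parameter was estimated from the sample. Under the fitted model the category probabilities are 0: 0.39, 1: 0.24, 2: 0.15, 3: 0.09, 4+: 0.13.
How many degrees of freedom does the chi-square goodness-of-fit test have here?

There are k = 5 categories and 1 parameter estimated from the data, so df = 5 − 1 − 1 = 3.

3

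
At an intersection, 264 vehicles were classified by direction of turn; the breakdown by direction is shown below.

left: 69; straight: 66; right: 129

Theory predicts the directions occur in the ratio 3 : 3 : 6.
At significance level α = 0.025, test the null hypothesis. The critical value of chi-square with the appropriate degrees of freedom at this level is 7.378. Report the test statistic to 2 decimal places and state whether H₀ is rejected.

Ratio total = 12. Expected counts: 264×3/12 = 66, 264×3/12 = 66, 264×6/12 = 132.
cat           O        E   (O−E)²/E
left         69       66      0.136
straight     66       66      0.000
right       129      132      0.068
Sum = 0.20
df = 2. Since 0.20 < 7.378, we do not reject H₀.

0.20; do not reject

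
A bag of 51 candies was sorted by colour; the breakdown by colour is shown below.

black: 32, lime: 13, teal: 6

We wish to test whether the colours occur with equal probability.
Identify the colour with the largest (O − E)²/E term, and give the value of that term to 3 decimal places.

black, 13.235

Expected count for each of the 3 categories: 51/3 = 17.
χ² = (32−17)²/17 + (13−17)²/17 + (6−17)²/17
   = 13.2353 + 0.9412 + 7.1176
The largest term is for black: 13.235.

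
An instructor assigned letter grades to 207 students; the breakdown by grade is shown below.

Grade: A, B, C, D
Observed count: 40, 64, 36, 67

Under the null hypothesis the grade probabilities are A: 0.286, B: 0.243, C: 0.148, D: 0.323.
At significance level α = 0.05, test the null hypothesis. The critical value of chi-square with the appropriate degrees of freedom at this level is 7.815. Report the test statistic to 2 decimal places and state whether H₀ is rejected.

Expected counts E_i = n·p_i: 207×0.286 = 59.202, 207×0.243 = 50.301, 207×0.148 = 30.636, 207×0.323 = 66.861.
A: (40 − 59.202)²/59.202 = 368.716804/59.202 = 6.228
B: (64 − 50.301)²/50.301 = 187.662601/50.301 = 3.731
C: (36 − 30.636)²/30.636 = 28.772496/30.636 = 0.939
D: (67 − 66.861)²/66.861 = 0.019321/66.861 = 0.000
Sum = 10.90
df = 3. Since 10.90 > 7.815, we reject H₀.

10.90; reject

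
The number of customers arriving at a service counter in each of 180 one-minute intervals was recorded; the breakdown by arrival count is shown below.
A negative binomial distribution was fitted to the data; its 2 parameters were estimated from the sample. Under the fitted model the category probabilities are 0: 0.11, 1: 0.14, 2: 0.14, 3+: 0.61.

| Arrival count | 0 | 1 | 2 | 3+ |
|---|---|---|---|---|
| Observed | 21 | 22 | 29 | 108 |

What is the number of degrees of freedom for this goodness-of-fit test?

There are k = 4 categories and 2 parameters estimated from the data, so df = 4 − 1 − 2 = 1.

1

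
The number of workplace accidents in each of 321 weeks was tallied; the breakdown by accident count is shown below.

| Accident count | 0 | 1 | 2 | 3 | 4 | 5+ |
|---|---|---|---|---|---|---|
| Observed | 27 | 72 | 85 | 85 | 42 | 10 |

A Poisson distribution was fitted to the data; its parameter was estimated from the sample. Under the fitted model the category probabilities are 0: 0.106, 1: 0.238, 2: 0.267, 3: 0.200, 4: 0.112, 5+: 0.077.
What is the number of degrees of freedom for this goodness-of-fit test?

4

There are k = 6 categories and 1 parameter estimated from the data, so df = 6 − 1 − 1 = 4.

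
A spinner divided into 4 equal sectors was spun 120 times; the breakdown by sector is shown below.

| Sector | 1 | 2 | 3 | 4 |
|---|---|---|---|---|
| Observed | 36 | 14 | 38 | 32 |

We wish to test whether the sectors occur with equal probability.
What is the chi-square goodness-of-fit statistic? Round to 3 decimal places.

12.000

Under H₀ each category has probability 1/4, so each expected count is 120/4 = 30.
cat         O        E   (O−E)²/E
1          36       30     1.2000
2          14       30     8.5333
3          38       30     2.1333
4          32       30     0.1333
Sum = 12.000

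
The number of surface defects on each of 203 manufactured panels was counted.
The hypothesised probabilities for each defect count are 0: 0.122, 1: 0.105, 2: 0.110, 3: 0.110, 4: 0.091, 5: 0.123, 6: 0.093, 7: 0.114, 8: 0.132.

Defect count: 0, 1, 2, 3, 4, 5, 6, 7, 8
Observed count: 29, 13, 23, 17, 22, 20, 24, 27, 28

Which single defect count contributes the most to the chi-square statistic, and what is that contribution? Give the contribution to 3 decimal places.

1, 3.244

Expected counts E_i = n·p_i: 203×0.122 = 24.766, 203×0.105 = 21.315, 203×0.110 = 22.33, 203×0.110 = 22.33, 203×0.091 = 18.473, 203×0.123 = 24.969, 203×0.093 = 18.879, 203×0.114 = 23.142, 203×0.132 = 26.796.
0: (29 − 24.766)²/24.766 = 17.926756/24.766 = 0.7238
1: (13 − 21.315)²/21.315 = 69.139225/21.315 = 3.2437
2: (23 − 22.33)²/22.33 = 0.4489/22.33 = 0.0201
3: (17 − 22.33)²/22.33 = 28.4089/22.33 = 1.2722
4: (22 − 18.473)²/18.473 = 12.439729/18.473 = 0.6734
5: (20 − 24.969)²/24.969 = 24.690961/24.969 = 0.9889
6: (24 − 18.879)²/18.879 = 26.224641/18.879 = 1.3891
7: (27 − 23.142)²/23.142 = 14.884164/23.142 = 0.6432
8: (28 − 26.796)²/26.796 = 1.449616/26.796 = 0.0541
The largest term is for 1: 3.244.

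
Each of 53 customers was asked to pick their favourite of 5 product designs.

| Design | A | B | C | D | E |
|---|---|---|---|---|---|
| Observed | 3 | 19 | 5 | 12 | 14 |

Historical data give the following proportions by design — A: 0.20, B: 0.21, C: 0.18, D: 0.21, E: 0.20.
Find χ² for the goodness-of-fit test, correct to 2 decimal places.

14.33

Expected counts E_i = n·p_i: 53×0.20 = 10.6, 53×0.21 = 11.13, 53×0.18 = 9.54, 53×0.21 = 11.13, 53×0.20 = 10.6.
χ² = (3−10.6)²/10.6 + (19−11.13)²/11.13 + (5−9.54)²/9.54 + (12−11.13)²/11.13 + (14−10.6)²/10.6
   = 5.449 + 5.565 + 2.161 + 0.068 + 1.091
Sum = 14.33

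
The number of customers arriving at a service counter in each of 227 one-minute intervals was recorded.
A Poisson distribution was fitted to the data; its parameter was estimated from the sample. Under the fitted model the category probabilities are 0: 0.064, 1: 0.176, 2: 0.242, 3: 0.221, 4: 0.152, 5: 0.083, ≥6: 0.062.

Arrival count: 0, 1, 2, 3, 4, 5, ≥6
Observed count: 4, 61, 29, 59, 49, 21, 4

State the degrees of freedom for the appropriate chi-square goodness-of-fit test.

5

There are k = 7 categories and 1 parameter estimated from the data, so df = 7 − 1 − 1 = 5.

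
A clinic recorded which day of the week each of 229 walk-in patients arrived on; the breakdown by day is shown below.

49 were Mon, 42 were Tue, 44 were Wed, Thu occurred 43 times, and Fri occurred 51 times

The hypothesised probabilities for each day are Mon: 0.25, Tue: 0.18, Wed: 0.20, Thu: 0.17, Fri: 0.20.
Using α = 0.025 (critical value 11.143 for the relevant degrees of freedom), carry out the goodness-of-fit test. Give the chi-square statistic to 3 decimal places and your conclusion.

2.290; do not reject

Expected counts E_i = n·p_i: 229×0.25 = 57.25, 229×0.18 = 41.22, 229×0.20 = 45.8, 229×0.17 = 38.93, 229×0.20 = 45.8.
cat         O        E   (O−E)²/E
Mon        49    57.25     1.1889
Tue        42    41.22     0.0148
Wed        44     45.8     0.0707
Thu        43    38.93     0.4255
Fri        51     45.8     0.5904
Sum = 2.290
df = 4. Since 2.290 < 11.143, we do not reject H₀.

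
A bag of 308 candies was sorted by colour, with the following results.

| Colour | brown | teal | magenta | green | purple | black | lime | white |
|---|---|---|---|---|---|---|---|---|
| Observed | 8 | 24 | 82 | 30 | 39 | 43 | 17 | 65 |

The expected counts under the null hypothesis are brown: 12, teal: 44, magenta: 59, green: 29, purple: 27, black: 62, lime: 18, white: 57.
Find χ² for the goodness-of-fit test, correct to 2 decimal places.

cat          O        E   (O−E)²/E
brown        8       12      1.333
teal        24       44      9.091
magenta     82       59      8.966
green       30       29      0.034
purple      39       27      5.333
black       43       62      5.823
lime        17       18      0.056
white       65       57      1.123
Sum = 31.76

31.76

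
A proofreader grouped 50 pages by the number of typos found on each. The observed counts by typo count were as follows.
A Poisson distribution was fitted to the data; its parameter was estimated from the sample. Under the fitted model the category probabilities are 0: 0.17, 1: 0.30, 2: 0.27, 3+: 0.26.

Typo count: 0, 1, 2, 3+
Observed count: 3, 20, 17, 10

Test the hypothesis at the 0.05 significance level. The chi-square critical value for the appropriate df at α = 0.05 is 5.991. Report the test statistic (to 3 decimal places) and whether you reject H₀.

Expected counts E_i = n·p_i: 50×0.17 = 8.5, 50×0.30 = 15, 50×0.27 = 13.5, 50×0.26 = 13.
cat         O        E   (O−E)²/E
0           3      8.5     3.5588
1          20       15     1.6667
2          17     13.5     0.9074
3+         10       13     0.6923
Sum = 6.825
df = 2. Since 6.825 > 5.991, we reject H₀.

6.825; reject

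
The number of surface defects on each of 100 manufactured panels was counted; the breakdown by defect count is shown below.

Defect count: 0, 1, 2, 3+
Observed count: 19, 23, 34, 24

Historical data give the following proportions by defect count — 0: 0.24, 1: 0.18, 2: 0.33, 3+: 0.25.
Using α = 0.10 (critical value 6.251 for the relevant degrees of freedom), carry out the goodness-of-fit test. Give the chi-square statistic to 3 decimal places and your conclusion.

Expected counts E_i = n·p_i: 100×0.24 = 24, 100×0.18 = 18, 100×0.33 = 33, 100×0.25 = 25.
χ² = (19−24)²/24 + (23−18)²/18 + (34−33)²/33 + (24−25)²/25
   = 1.0417 + 1.3889 + 0.0303 + 0.0400
Sum = 2.501
df = 3. Since 2.501 < 6.251, we do not reject H₀.

2.501; do not reject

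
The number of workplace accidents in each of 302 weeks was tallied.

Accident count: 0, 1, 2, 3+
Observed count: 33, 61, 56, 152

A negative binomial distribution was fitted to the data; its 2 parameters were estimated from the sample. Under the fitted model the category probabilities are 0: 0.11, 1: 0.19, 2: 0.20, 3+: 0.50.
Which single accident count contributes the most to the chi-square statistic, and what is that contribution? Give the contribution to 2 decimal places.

Expected counts E_i = n·p_i: 302×0.11 = 33.22, 302×0.19 = 57.38, 302×0.20 = 60.4, 302×0.50 = 151.
cat         O        E   (O−E)²/E
0          33    33.22      0.001
1          61    57.38      0.228
2          56     60.4      0.321
3+        152      151      0.007
The largest term is for 2: 0.32.

2, 0.32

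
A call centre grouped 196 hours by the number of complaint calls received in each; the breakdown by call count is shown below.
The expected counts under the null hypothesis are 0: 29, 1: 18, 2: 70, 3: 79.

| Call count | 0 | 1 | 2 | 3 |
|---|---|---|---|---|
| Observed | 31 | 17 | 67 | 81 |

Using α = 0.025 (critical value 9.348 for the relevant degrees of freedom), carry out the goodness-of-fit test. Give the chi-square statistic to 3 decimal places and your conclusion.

0.373; do not reject

χ² = (31−29)²/29 + (17−18)²/18 + (67−70)²/70 + (81−79)²/79
   = 0.1379 + 0.0556 + 0.1286 + 0.0506
Sum = 0.373
df = 3. Since 0.373 < 9.348, we do not reject H₀.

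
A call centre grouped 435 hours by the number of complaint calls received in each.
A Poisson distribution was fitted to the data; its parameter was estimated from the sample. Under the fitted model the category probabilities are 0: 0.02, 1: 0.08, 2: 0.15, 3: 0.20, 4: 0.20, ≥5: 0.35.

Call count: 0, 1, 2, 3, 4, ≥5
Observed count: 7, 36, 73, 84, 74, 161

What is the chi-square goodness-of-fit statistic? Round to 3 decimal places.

Expected counts E_i = n·p_i: 435×0.02 = 8.7, 435×0.08 = 34.8, 435×0.15 = 65.25, 435×0.20 = 87, 435×0.20 = 87, 435×0.35 = 152.25.
cat         O        E   (O−E)²/E
0           7      8.7     0.3322
1          36     34.8     0.0414
2          73    65.25     0.9205
3          84       87     0.1034
4          74       87     1.9425
≥5        161   152.25     0.5029
Sum = 3.843

3.843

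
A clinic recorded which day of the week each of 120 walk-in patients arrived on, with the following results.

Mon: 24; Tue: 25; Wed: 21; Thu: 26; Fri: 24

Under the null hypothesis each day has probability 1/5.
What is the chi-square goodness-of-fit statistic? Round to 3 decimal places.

0.583

Expected count for each of the 5 categories: 120/5 = 24.
χ² = (24−24)²/24 + (25−24)²/24 + (21−24)²/24 + (26−24)²/24 + (24−24)²/24
   = 0.0000 + 0.0417 + 0.3750 + 0.1667 + 0.0000
Sum = 0.583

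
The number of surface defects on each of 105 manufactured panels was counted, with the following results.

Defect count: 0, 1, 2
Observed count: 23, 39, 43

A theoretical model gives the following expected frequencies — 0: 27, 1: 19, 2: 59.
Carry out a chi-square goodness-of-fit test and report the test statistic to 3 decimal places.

25.984

0: (23 − 27)²/27 = 16/27 = 0.5926
1: (39 − 19)²/19 = 400/19 = 21.0526
2: (43 − 59)²/59 = 256/59 = 4.3390
Sum = 25.984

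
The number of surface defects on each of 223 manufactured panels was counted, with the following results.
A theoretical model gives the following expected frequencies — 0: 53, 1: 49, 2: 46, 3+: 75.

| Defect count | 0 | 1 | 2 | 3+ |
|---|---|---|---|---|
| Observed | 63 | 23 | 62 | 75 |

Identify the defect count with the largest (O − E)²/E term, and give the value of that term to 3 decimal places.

cat         O        E   (O−E)²/E
0          63       53     1.8868
1          23       49    13.7959
2          62       46     5.5652
3+         75       75     0.0000
The largest term is for 1: 13.796.

1, 13.796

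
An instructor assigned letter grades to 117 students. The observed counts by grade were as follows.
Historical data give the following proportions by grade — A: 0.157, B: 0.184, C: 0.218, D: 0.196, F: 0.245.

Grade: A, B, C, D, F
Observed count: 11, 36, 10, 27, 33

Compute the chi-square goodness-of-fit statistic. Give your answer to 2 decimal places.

23.49

Expected counts E_i = n·p_i: 117×0.157 = 18.369, 117×0.184 = 21.528, 117×0.218 = 25.506, 117×0.196 = 22.932, 117×0.245 = 28.665.
A: (11 − 18.369)²/18.369 = 54.302161/18.369 = 2.956
B: (36 − 21.528)²/21.528 = 209.438784/21.528 = 9.729
C: (10 − 25.506)²/25.506 = 240.436036/25.506 = 9.427
D: (27 − 22.932)²/22.932 = 16.548624/22.932 = 0.722
F: (33 − 28.665)²/28.665 = 18.792225/28.665 = 0.656
Sum = 23.49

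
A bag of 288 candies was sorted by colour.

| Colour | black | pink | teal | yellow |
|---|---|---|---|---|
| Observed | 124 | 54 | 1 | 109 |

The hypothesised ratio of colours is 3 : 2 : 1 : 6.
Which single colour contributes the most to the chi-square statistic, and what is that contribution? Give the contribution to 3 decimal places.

Ratio total = 12. Expected counts: 288×3/12 = 72, 288×2/12 = 48, 288×1/12 = 24, 288×6/12 = 144.
χ² = (124−72)²/72 + (54−48)²/48 + (1−24)²/24 + (109−144)²/144
   = 37.5556 + 0.7500 + 22.0417 + 8.5069
The largest term is for black: 37.556.

black, 37.556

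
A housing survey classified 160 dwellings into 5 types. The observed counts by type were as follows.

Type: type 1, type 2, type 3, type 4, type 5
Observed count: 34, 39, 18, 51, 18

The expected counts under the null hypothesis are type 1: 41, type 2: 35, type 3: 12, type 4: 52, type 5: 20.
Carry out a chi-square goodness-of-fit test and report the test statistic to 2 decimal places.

χ² = (34−41)²/41 + (39−35)²/35 + (18−12)²/12 + (51−52)²/52 + (18−20)²/20
   = 1.195 + 0.457 + 3.000 + 0.019 + 0.200
Sum = 4.87

4.87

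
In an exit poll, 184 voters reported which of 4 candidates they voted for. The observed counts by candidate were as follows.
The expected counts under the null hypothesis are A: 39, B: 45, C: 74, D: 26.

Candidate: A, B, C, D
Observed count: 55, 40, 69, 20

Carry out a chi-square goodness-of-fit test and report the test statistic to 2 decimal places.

8.84

χ² = (55−39)²/39 + (40−45)²/45 + (69−74)²/74 + (20−26)²/26
   = 6.564 + 0.556 + 0.338 + 1.385
Sum = 8.84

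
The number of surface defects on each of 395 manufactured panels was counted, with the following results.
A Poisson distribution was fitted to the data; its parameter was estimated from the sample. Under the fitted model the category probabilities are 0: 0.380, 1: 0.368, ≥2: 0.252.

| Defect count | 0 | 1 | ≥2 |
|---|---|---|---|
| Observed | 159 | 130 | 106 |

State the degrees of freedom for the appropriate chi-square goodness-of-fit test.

There are k = 3 categories and 1 parameter estimated from the data, so df = 3 − 1 − 1 = 1.

1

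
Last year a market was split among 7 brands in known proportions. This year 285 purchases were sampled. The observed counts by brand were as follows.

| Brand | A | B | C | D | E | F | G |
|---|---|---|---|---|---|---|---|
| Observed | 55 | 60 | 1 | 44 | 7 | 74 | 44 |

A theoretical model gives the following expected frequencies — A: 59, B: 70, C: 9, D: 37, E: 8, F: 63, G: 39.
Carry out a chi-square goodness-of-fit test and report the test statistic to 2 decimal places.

12.82

A: (55 − 59)²/59 = 16/59 = 0.271
B: (60 − 70)²/70 = 100/70 = 1.429
C: (1 − 9)²/9 = 64/9 = 7.111
D: (44 − 37)²/37 = 49/37 = 1.324
E: (7 − 8)²/8 = 1/8 = 0.125
F: (74 − 63)²/63 = 121/63 = 1.921
G: (44 − 39)²/39 = 25/39 = 0.641
Sum = 12.82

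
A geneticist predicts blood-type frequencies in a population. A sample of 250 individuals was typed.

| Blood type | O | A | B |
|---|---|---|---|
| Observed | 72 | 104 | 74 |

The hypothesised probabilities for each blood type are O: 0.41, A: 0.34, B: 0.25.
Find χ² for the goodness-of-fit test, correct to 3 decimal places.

15.439

Expected counts E_i = n·p_i: 250×0.41 = 102.5, 250×0.34 = 85, 250×0.25 = 62.5.
O: (72 − 102.5)²/102.5 = 930.25/102.5 = 9.0756
A: (104 − 85)²/85 = 361/85 = 4.2471
B: (74 − 62.5)²/62.5 = 132.25/62.5 = 2.1160
Sum = 15.439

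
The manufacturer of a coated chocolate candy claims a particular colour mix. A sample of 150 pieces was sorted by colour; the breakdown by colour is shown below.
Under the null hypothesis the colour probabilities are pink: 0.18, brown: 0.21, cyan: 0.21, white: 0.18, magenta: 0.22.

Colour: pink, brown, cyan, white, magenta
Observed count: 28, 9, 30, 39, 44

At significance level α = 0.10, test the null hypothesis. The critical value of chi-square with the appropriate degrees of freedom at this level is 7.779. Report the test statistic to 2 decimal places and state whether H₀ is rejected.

Expected counts E_i = n·p_i: 150×0.18 = 27, 150×0.21 = 31.5, 150×0.21 = 31.5, 150×0.18 = 27, 150×0.22 = 33.
cat          O        E   (O−E)²/E
pink        28       27      0.037
brown        9     31.5     16.071
cyan        30     31.5      0.071
white       39       27      5.333
magenta     44       33      3.667
Sum = 25.18
df = 4. Since 25.18 > 7.779, we reject H₀.

25.18; reject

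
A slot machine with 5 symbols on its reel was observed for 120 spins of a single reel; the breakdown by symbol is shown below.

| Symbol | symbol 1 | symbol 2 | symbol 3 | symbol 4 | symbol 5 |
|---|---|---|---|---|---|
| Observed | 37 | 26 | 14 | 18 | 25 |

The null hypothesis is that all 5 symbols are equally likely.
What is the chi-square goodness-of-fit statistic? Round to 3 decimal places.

Under H₀ each category has probability 1/5, so each expected count is 120/5 = 24.
cat           O        E   (O−E)²/E
symbol 1     37       24     7.0417
symbol 2     26       24     0.1667
symbol 3     14       24     4.1667
symbol 4     18       24     1.5000
symbol 5     25       24     0.0417
Sum = 12.917

12.917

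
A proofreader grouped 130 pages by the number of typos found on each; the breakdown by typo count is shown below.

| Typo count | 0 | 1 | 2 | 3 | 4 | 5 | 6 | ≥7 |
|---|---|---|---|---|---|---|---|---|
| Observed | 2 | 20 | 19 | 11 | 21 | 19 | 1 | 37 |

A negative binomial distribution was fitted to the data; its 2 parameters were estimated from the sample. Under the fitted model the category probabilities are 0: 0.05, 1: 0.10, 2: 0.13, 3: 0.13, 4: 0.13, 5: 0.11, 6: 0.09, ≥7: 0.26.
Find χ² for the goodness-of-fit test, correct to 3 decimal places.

Expected counts E_i = n·p_i: 130×0.05 = 6.5, 130×0.10 = 13, 130×0.13 = 16.9, 130×0.13 = 16.9, 130×0.13 = 16.9, 130×0.11 = 14.3, 130×0.09 = 11.7, 130×0.26 = 33.8.
χ² = (2−6.5)²/6.5 + (20−13)²/13 + (19−16.9)²/16.9 + (11−16.9)²/16.9 + (21−16.9)²/16.9 + (19−14.3)²/14.3 + (1−11.7)²/11.7 + (37−33.8)²/33.8
   = 3.1154 + 3.7692 + 0.2609 + 2.0598 + 0.9947 + 1.5448 + 9.7855 + 0.3030
Sum = 21.833

21.833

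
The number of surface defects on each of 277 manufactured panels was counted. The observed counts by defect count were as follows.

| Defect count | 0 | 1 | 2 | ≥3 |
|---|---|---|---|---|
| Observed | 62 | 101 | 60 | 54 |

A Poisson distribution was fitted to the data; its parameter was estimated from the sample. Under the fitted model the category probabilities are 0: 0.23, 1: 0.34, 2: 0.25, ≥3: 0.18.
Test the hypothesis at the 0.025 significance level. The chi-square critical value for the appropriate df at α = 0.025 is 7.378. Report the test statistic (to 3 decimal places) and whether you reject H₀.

Expected counts E_i = n·p_i: 277×0.23 = 63.71, 277×0.34 = 94.18, 277×0.25 = 69.25, 277×0.18 = 49.86.
χ² = (62−63.71)²/63.71 + (101−94.18)²/94.18 + (60−69.25)²/69.25 + (54−49.86)²/49.86
   = 0.0459 + 0.4939 + 1.2356 + 0.3438
Sum = 2.119
df = 2. Since 2.119 < 7.378, we do not reject H₀.

2.119; do not reject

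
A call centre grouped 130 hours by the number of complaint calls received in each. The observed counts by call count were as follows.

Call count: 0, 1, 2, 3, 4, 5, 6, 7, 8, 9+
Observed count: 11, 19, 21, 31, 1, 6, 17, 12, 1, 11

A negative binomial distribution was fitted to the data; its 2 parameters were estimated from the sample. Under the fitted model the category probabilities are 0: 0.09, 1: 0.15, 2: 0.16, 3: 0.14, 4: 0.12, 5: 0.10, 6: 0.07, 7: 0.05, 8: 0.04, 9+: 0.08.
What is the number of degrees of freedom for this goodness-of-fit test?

7

There are k = 10 categories and 2 parameters estimated from the data, so df = 10 − 1 − 2 = 7.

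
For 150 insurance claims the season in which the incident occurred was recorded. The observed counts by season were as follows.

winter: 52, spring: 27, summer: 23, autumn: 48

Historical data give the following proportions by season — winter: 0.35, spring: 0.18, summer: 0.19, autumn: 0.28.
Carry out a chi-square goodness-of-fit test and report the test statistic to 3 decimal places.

Expected counts E_i = n·p_i: 150×0.35 = 52.5, 150×0.18 = 27, 150×0.19 = 28.5, 150×0.28 = 42.
winter: (52 − 52.5)²/52.5 = 0.25/52.5 = 0.0048
spring: (27 − 27)²/27 = 0/27 = 0.0000
summer: (23 − 28.5)²/28.5 = 30.25/28.5 = 1.0614
autumn: (48 − 42)²/42 = 36/42 = 0.8571
Sum = 1.923

1.923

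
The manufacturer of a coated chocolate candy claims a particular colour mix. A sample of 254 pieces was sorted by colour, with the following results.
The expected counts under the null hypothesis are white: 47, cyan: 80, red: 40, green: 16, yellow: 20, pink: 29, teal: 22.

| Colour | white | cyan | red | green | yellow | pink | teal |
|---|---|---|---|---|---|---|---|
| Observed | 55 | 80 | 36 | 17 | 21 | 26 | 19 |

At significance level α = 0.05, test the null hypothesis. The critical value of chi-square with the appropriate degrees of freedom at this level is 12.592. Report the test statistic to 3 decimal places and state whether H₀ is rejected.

cat         O        E   (O−E)²/E
white      55       47     1.3617
cyan       80       80     0.0000
red        36       40     0.4000
green      17       16     0.0625
yellow     21       20     0.0500
pink       26       29     0.3103
teal       19       22     0.4091
Sum = 2.594
df = 6. Since 2.594 < 12.592, we do not reject H₀.

2.594; do not reject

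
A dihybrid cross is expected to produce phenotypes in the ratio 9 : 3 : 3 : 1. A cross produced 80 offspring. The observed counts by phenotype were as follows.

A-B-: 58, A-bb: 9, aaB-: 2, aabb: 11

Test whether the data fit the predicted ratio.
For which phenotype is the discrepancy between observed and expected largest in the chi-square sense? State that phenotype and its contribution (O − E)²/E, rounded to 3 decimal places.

Ratio total = 16. Expected counts: 80×9/16 = 45, 80×3/16 = 15, 80×3/16 = 15, 80×1/16 = 5.
χ² = (58−45)²/45 + (9−15)²/15 + (2−15)²/15 + (11−5)²/5
   = 3.7556 + 2.4000 + 11.2667 + 7.2000
The largest term is for aaB-: 11.267.

aaB-, 11.267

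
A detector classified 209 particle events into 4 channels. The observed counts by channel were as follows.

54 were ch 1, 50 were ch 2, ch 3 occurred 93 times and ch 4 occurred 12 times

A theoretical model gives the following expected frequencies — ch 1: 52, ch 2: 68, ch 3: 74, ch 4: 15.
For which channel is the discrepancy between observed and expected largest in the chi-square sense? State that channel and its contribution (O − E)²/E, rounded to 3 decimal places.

ch 3, 4.878

ch 1: (54 − 52)²/52 = 4/52 = 0.0769
ch 2: (50 − 68)²/68 = 324/68 = 4.7647
ch 3: (93 − 74)²/74 = 361/74 = 4.8784
ch 4: (12 − 15)²/15 = 9/15 = 0.6000
The largest term is for ch 3: 4.878.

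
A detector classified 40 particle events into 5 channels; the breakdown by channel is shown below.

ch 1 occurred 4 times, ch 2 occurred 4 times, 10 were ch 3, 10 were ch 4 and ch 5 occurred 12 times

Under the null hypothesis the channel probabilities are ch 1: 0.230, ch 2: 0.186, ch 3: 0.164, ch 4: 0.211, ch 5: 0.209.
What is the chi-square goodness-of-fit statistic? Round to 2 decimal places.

8.21

Expected counts E_i = n·p_i: 40×0.230 = 9.2, 40×0.186 = 7.44, 40×0.164 = 6.56, 40×0.211 = 8.44, 40×0.209 = 8.36.
χ² = (4−9.2)²/9.2 + (4−7.44)²/7.44 + (10−6.56)²/6.56 + (10−8.44)²/8.44 + (12−8.36)²/8.36
   = 2.939 + 1.591 + 1.804 + 0.288 + 1.585
Sum = 8.21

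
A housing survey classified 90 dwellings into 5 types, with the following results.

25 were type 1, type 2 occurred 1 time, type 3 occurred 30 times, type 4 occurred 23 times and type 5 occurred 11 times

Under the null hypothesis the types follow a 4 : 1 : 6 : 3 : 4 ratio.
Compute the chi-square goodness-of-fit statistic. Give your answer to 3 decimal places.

12.767

Ratio total = 18. Expected counts: 90×4/18 = 20, 90×1/18 = 5, 90×6/18 = 30, 90×3/18 = 15, 90×4/18 = 20.
χ² = (25−20)²/20 + (1−5)²/5 + (30−30)²/30 + (23−15)²/15 + (11−20)²/20
   = 1.2500 + 3.2000 + 0.0000 + 4.2667 + 4.0500
Sum = 12.767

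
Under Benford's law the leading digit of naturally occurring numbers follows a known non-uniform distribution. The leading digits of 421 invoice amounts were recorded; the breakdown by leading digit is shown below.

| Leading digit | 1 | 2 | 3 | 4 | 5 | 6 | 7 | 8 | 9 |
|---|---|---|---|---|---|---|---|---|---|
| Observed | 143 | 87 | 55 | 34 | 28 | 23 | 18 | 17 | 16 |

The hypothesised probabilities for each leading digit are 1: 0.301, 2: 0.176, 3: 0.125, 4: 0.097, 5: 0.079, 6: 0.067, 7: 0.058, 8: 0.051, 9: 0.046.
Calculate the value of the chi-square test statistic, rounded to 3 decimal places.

10.586

Expected counts E_i = n·p_i: 421×0.301 = 126.721, 421×0.176 = 74.096, 421×0.125 = 52.625, 421×0.097 = 40.837, 421×0.079 = 33.259, 421×0.067 = 28.207, 421×0.058 = 24.418, 421×0.051 = 21.471, 421×0.046 = 19.366.
cat         O        E   (O−E)²/E
1         143  126.721     2.0913
2          87   74.096     2.2473
3          55   52.625     0.1072
4          34   40.837     1.1447
5          28   33.259     0.8316
6          23   28.207     0.9612
7          18   24.418     1.6869
8          17   21.471     0.9310
9          16   19.366     0.5850
Sum = 10.586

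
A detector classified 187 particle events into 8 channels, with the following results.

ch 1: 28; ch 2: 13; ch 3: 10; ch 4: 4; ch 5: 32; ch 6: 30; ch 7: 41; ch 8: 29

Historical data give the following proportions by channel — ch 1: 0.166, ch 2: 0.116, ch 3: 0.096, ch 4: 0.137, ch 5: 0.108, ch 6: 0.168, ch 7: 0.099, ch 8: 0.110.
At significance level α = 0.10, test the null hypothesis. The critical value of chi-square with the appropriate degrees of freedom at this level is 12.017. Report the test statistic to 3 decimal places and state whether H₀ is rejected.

63.279; reject

Expected counts E_i = n·p_i: 187×0.166 = 31.042, 187×0.116 = 21.692, 187×0.096 = 17.952, 187×0.137 = 25.619, 187×0.108 = 20.196, 187×0.168 = 31.416, 187×0.099 = 18.513, 187×0.110 = 20.57.
χ² = (28−31.042)²/31.042 + (13−21.692)²/21.692 + (10−17.952)²/17.952 + (4−25.619)²/25.619 + (32−20.196)²/20.196 + (30−31.416)²/31.416 + (41−18.513)²/18.513 + (29−20.57)²/20.57
   = 0.2981 + 3.4829 + 3.5224 + 18.2435 + 6.8991 + 0.0638 + 27.3141 + 3.4548
Sum = 63.279
df = 7. Since 63.279 > 12.017, we reject H₀.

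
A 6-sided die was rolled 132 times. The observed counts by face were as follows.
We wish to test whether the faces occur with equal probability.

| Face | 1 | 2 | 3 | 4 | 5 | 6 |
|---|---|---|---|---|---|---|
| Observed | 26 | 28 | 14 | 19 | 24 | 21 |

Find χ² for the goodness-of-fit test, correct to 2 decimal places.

5.91

Expected count for each of the 6 categories: 132/6 = 22.
1: (26 − 22)²/22 = 16/22 = 0.727
2: (28 − 22)²/22 = 36/22 = 1.636
3: (14 − 22)²/22 = 64/22 = 2.909
4: (19 − 22)²/22 = 9/22 = 0.409
5: (24 − 22)²/22 = 4/22 = 0.182
6: (21 − 22)²/22 = 1/22 = 0.045
Sum = 5.91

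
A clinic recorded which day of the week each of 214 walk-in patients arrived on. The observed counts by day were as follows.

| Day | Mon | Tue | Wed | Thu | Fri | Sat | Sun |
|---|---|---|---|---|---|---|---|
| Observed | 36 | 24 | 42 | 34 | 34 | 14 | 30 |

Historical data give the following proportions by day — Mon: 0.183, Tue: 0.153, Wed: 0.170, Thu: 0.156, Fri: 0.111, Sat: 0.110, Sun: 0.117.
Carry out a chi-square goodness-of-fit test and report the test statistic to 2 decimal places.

12.74

Expected counts E_i = n·p_i: 214×0.183 = 39.162, 214×0.153 = 32.742, 214×0.170 = 36.38, 214×0.156 = 33.384, 214×0.111 = 23.754, 214×0.110 = 23.54, 214×0.117 = 25.038.
χ² = (36−39.162)²/39.162 + (24−32.742)²/32.742 + (42−36.38)²/36.38 + (34−33.384)²/33.384 + (34−23.754)²/23.754 + (14−23.54)²/23.54 + (30−25.038)²/25.038
   = 0.255 + 2.334 + 0.868 + 0.011 + 4.419 + 3.866 + 0.983
Sum = 12.74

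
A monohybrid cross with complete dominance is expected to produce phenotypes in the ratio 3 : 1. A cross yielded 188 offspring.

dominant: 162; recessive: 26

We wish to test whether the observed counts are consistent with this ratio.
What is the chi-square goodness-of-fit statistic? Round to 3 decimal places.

Ratio total = 4. Expected counts: 188×3/4 = 141, 188×1/4 = 47.
χ² = (162−141)²/141 + (26−47)²/47
   = 3.1277 + 9.3830
Sum = 12.511

12.511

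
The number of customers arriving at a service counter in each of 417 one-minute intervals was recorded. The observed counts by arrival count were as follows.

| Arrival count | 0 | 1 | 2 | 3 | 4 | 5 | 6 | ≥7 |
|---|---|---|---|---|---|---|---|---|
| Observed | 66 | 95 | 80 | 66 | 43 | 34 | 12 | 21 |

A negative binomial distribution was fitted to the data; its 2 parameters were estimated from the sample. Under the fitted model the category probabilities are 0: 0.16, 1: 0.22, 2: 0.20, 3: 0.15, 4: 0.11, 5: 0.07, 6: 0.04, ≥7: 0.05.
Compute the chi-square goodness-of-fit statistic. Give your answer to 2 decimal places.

2.74

Expected counts E_i = n·p_i: 417×0.16 = 66.72, 417×0.22 = 91.74, 417×0.20 = 83.4, 417×0.15 = 62.55, 417×0.11 = 45.87, 417×0.07 = 29.19, 417×0.04 = 16.68, 417×0.05 = 20.85.
cat         O        E   (O−E)²/E
0          66    66.72      0.008
1          95    91.74      0.116
2          80     83.4      0.139
3          66    62.55      0.190
4          43    45.87      0.180
5          34    29.19      0.793
6          12    16.68      1.313
≥7         21    20.85      0.001
Sum = 2.74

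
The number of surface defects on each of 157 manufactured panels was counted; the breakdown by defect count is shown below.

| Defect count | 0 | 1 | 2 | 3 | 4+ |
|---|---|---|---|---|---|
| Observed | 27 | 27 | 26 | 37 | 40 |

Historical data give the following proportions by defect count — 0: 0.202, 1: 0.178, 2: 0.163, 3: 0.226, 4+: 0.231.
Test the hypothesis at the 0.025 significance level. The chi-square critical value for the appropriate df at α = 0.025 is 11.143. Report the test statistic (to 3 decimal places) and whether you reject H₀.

1.188; do not reject

Expected counts E_i = n·p_i: 157×0.202 = 31.714, 157×0.178 = 27.946, 157×0.163 = 25.591, 157×0.226 = 35.482, 157×0.231 = 36.267.
0: (27 − 31.714)²/31.714 = 22.221796/31.714 = 0.7007
1: (27 − 27.946)²/27.946 = 0.894916/27.946 = 0.0320
2: (26 − 25.591)²/25.591 = 0.167281/25.591 = 0.0065
3: (37 − 35.482)²/35.482 = 2.304324/35.482 = 0.0649
4+: (40 − 36.267)²/36.267 = 13.935289/36.267 = 0.3842
Sum = 1.188
df = 4. Since 1.188 < 11.143, we do not reject H₀.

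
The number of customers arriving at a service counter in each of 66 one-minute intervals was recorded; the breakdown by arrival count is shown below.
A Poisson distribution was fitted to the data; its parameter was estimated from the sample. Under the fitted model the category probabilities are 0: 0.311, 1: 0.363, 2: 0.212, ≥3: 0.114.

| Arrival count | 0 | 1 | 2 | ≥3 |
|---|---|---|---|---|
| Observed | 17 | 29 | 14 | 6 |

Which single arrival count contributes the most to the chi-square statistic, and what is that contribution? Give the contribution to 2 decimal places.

Expected counts E_i = n·p_i: 66×0.311 = 20.526, 66×0.363 = 23.958, 66×0.212 = 13.992, 66×0.114 = 7.524.
χ² = (17−20.526)²/20.526 + (29−23.958)²/23.958 + (14−13.992)²/13.992 + (6−7.524)²/7.524
   = 0.606 + 1.061 + 0.000 + 0.309
The largest term is for 1: 1.06.

1, 1.06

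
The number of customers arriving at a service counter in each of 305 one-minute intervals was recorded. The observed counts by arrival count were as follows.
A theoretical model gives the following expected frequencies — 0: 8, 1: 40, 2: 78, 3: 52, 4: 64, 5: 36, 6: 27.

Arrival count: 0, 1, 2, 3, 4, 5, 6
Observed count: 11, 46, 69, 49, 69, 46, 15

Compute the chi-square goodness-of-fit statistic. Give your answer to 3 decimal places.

0: (11 − 8)²/8 = 9/8 = 1.1250
1: (46 − 40)²/40 = 36/40 = 0.9000
2: (69 − 78)²/78 = 81/78 = 1.0385
3: (49 − 52)²/52 = 9/52 = 0.1731
4: (69 − 64)²/64 = 25/64 = 0.3906
5: (46 − 36)²/36 = 100/36 = 2.7778
6: (15 − 27)²/27 = 144/27 = 5.3333
Sum = 11.738

11.738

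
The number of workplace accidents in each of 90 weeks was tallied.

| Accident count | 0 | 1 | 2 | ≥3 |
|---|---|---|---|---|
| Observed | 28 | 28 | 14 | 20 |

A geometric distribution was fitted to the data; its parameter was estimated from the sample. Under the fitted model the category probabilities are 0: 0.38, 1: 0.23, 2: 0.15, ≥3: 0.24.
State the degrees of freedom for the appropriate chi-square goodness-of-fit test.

There are k = 4 categories and 1 parameter estimated from the data, so df = 4 − 1 − 1 = 2.

2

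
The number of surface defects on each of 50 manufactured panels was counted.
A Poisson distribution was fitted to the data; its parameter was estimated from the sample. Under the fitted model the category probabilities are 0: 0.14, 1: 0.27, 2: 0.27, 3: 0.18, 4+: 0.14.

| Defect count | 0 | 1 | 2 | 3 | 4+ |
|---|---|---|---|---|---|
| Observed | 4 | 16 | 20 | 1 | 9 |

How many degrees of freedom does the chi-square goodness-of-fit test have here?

There are k = 5 categories and 1 parameter estimated from the data, so df = 5 − 1 − 1 = 3.

3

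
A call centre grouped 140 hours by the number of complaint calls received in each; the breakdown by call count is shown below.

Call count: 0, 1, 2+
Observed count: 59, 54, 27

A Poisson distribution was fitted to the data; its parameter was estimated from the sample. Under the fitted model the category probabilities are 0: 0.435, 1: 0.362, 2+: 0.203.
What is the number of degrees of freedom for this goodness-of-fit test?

1

There are k = 3 categories and 1 parameter estimated from the data, so df = 3 − 1 − 1 = 1.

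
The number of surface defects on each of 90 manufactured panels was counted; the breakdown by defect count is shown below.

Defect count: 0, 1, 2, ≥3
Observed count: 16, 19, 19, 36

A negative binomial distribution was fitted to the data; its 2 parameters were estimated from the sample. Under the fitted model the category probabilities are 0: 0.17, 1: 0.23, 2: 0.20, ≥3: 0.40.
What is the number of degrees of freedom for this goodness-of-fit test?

There are k = 4 categories and 2 parameters estimated from the data, so df = 4 − 1 − 2 = 1.

1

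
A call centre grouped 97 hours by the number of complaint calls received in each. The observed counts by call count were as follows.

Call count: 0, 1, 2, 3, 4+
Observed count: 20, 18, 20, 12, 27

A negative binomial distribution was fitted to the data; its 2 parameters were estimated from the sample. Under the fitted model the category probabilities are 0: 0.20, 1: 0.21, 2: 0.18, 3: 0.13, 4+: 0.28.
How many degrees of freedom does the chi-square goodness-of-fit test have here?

There are k = 5 categories and 2 parameters estimated from the data, so df = 5 − 1 − 2 = 2.

2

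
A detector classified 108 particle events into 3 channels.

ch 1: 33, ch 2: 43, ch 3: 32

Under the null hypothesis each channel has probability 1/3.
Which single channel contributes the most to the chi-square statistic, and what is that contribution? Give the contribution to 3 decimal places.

ch 2, 1.361

Expected count for each of the 3 categories: 108/3 = 36.
cat         O        E   (O−E)²/E
ch 1       33       36     0.2500
ch 2       43       36     1.3611
ch 3       32       36     0.4444
The largest term is for ch 2: 1.361.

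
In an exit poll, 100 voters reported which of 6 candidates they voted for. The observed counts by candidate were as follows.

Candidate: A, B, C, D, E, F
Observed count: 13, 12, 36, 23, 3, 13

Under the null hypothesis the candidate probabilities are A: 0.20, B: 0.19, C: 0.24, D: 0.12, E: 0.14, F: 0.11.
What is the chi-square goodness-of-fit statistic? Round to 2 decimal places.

Expected counts E_i = n·p_i: 100×0.20 = 20, 100×0.19 = 19, 100×0.24 = 24, 100×0.12 = 12, 100×0.14 = 14, 100×0.11 = 11.
cat         O        E   (O−E)²/E
A          13       20      2.450
B          12       19      2.579
C          36       24      6.000
D          23       12     10.083
E           3       14      8.643
F          13       11      0.364
Sum = 30.12

30.12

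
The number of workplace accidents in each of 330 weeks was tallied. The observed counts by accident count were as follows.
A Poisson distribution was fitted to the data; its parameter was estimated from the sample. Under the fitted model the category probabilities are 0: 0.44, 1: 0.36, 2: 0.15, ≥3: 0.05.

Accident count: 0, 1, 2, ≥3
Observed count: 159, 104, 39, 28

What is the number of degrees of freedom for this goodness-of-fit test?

2

There are k = 4 categories and 1 parameter estimated from the data, so df = 4 − 1 − 1 = 2.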